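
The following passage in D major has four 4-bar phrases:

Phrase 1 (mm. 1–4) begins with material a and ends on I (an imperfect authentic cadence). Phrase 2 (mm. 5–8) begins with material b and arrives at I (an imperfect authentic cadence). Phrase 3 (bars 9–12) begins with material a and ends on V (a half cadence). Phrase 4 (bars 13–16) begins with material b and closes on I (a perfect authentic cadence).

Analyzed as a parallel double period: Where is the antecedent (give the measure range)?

measures 1–8

In a double period the four phrases pair into a large antecedent (phrases 1–2, ending imperfect authentic cadence) and a large consequent (phrases 3–4, ending perfect authentic cadence). The antecedent spans mm. 1–8.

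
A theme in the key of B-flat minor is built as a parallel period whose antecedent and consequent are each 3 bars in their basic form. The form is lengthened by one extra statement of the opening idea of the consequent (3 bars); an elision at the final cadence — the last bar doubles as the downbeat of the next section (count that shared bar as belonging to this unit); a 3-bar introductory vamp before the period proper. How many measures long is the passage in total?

Basic parallel period: 3 + 3 = 6 bars.
6 (basic form) + 3 (extra statement) + 3 (introduction) = 12.
The elision shares a bar with the next section but does not change this unit's count.

12 measures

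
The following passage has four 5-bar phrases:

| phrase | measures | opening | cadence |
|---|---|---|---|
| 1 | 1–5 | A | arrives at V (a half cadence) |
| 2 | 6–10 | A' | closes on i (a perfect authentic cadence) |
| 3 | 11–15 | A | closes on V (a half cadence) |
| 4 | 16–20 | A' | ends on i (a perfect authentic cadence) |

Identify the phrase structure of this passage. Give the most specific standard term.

repeated period

The cadence pattern HC–PAC–HC–PAC is weak–strong twice, and phrases 3–4 restate phrases 1–2: a period heard twice, not a double period (which would end weakly at phrase 2).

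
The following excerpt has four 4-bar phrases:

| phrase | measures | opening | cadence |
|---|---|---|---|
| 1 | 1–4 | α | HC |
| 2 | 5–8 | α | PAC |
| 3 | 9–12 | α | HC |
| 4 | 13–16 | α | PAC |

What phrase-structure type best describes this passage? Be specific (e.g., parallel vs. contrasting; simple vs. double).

The cadence pattern HC–PAC–HC–PAC is weak–strong twice, and phrases 3–4 restate phrases 1–2: a period heard twice, not a double period (which would end weakly at phrase 2).

repeated period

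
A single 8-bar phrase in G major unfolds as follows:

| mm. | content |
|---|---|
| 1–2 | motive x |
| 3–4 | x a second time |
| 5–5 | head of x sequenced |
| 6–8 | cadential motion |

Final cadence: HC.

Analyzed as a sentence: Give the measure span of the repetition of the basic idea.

measures 3–4

The presentation of a sentence is the basic idea (mm. 1–2) plus its repetition (mm. 3–4); the repetition of the basic idea is therefore mm. 3–4.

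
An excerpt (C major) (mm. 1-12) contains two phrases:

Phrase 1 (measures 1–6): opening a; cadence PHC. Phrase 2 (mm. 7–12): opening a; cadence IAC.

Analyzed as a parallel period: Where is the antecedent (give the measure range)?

The antecedent is the phrase ending with the weaker cadence (Phrygian half cadence, phrase 1) and the consequent the one ending more conclusively (imperfect authentic cadence, phrase 2); the antecedent is mm. 1–6.

measures 1–6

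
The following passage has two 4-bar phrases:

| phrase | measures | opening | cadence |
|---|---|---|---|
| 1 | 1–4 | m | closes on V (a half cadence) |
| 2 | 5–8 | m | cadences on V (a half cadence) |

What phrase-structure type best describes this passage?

Both phrases have the same opening (m) and the same cadence (half cadence): the second is a restatement, not a consequent, so this is a repeated phrase rather than a period.

repeated phrase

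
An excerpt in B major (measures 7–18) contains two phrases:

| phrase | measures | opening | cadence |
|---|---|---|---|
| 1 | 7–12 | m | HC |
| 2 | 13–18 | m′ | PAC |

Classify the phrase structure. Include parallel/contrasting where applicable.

Phrase 1 ends with a half cadence (weaker) and phrase 2 with a perfect authentic cadence (stronger): antecedent + consequent = a period.
The two phrases open with the same material (m / m′), so the period is parallel.

parallel period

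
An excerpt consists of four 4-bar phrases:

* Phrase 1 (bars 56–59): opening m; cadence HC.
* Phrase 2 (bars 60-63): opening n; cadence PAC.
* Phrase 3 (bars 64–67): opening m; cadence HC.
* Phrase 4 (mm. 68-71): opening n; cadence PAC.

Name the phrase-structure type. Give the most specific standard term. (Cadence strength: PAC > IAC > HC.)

The cadence pattern HC–PAC–HC–PAC is weak–strong twice, and phrases 3–4 restate phrases 1–2: a period heard twice, not a double period (which would end weakly at phrase 2).

repeated period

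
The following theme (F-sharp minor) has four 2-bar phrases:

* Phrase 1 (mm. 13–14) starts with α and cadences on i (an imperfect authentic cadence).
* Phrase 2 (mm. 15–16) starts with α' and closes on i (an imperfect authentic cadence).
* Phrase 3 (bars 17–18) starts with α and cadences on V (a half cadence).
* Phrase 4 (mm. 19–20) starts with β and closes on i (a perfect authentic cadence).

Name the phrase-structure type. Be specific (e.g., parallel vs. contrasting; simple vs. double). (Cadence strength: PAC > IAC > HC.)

Four phrases in two halves: the first half (mm. 13–16) ends with an imperfect authentic cadence, the second (mm. 17–20) with a perfect authentic cadence — a large antecedent–consequent pair, i.e. a double period.
Phrase 3 begins with the same material as phrase 1, making it parallel.

parallel double period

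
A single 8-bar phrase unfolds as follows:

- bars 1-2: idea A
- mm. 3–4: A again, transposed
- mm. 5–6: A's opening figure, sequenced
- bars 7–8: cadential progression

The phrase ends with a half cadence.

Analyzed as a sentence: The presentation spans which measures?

measures 1–4

The presentation of a sentence is the basic idea (measures 1–2) plus its repetition (measures 3–4); the presentation is therefore measures 1–4.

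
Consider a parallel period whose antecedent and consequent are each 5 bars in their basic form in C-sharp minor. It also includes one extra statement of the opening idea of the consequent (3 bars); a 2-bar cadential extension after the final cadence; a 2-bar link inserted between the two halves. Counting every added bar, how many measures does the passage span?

Basic parallel period: 5 + 5 = 10 bars.
10 (basic form) + 3 (extra statement) + 2 (cadential extension) + 2 (link) = 17.

17 measures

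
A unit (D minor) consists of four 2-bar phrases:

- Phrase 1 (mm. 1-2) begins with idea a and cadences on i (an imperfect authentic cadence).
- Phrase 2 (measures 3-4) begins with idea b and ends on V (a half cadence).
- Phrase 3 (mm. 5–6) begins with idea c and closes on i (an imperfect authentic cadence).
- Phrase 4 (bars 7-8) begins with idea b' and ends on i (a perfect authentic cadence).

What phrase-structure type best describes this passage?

Four phrases in two halves: the first half (mm. 1-4) ends with a half cadence, the second (measures 5–8) with a perfect authentic cadence — a large antecedent–consequent pair, i.e. a double period.
Phrase 3 begins with different material from phrase 1, making it contrasting.

contrasting double period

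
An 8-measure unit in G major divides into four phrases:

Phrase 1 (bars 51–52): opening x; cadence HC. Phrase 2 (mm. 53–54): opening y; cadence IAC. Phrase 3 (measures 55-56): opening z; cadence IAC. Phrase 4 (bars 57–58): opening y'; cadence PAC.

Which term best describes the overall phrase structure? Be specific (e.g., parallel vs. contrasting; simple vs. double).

Four phrases in two halves: the first half (measures 51–54) ends with an imperfect authentic cadence, the second (measures 55–58) with a perfect authentic cadence — a large antecedent–consequent pair, i.e. a double period.
Phrase 3 begins with different material from phrase 1, making it contrasting.

contrasting double period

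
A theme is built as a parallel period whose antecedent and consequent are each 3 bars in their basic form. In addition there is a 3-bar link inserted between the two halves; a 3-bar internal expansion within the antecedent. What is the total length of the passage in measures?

12 measures

Basic parallel period: 3 + 3 = 6 bars.
6 (basic form) + 3 (link) + 3 (internal expansion) = 12.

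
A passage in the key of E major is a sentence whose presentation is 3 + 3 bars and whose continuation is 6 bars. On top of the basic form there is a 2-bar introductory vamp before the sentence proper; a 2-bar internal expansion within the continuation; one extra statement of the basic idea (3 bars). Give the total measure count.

19 measures

Basic sentence: 3 + 3 + 6 = 12 bars.
12 (basic form) + 2 (introduction) + 2 (internal expansion) + 3 (extra statement) = 19.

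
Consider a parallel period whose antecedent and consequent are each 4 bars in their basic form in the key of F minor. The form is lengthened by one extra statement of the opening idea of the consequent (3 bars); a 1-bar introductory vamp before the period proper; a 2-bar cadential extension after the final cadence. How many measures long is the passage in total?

14 measures

Basic parallel period: 4 + 4 = 8 bars.
8 (basic form) + 3 (extra statement) + 1 (introduction) + 2 (cadential extension) = 14.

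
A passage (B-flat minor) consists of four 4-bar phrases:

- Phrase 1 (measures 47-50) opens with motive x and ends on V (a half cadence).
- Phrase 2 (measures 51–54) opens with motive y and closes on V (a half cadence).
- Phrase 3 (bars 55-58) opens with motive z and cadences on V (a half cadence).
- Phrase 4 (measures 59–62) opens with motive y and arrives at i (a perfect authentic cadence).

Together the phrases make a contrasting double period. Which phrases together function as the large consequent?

phrases 3 and 4

In a double period the first pair of phrases (ending half cadence) is the large antecedent and the second pair (ending perfect authentic cadence) is the large consequent; the consequent is phrases 3 and 4.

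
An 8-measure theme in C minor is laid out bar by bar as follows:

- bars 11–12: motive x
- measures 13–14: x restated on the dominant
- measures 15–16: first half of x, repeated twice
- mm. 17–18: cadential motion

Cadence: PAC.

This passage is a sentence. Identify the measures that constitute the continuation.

After the presentation (bars 11–14), the continuation covers the fragmentation through the cadence: mm. 15–18.

measures 15–18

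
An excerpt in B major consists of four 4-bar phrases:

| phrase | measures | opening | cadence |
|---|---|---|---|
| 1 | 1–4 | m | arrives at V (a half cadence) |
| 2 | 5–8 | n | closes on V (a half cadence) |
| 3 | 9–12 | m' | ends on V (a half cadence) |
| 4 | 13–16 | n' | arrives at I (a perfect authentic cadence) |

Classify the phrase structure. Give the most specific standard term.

parallel double period

Four phrases in two halves: the first half (mm. 1–8) ends with a half cadence, the second (mm. 9-16) with a perfect authentic cadence — a large antecedent–consequent pair, i.e. a double period.
Phrase 3 begins with the same material as phrase 1, making it parallel.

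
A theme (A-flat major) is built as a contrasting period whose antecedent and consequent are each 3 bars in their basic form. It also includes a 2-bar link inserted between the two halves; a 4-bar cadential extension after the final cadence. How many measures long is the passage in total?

12 measures

Basic contrasting period: 3 + 3 = 6 bars.
6 (basic form) + 2 (link) + 4 (cadential extension) = 12.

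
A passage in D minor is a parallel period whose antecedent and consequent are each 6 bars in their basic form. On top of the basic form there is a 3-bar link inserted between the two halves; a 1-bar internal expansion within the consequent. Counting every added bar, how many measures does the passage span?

Basic parallel period: 6 + 6 = 12 bars.
12 (basic form) + 3 (link) + 1 (internal expansion) = 16.

16 measures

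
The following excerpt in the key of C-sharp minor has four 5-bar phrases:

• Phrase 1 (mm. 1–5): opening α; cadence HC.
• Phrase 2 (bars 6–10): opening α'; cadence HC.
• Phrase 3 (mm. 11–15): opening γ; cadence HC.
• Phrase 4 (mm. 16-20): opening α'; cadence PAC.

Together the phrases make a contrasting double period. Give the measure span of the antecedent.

measures 1–10

In a double period the first pair of phrases (ending half cadence) is the large antecedent and the second pair (ending perfect authentic cadence) is the large consequent; the antecedent is measures 1–10.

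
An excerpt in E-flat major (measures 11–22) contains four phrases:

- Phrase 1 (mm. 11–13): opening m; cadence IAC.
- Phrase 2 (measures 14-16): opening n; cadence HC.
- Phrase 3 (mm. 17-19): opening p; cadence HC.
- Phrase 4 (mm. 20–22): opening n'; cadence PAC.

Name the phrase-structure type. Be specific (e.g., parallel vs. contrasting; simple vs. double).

Four phrases in two halves: the first half (mm. 11–16) ends with a half cadence, the second (bars 17-22) with a perfect authentic cadence — a large antecedent–consequent pair, i.e. a double period.
Phrase 3 begins with different material from phrase 1, making it contrasting.

contrasting double period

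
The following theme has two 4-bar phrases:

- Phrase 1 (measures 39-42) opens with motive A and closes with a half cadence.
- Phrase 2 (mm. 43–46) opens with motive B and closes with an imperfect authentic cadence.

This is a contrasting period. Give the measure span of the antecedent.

measures 39–42

The phrase ending with the weaker cadence (half cadence) is the antecedent; the one ending more conclusively (imperfect authentic cadence) is the consequent. The antecedent is measures 39–42.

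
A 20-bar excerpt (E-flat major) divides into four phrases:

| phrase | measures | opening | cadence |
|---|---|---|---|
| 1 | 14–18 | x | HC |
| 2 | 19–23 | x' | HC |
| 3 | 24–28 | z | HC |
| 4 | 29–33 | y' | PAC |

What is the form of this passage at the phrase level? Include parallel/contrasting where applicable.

contrasting double period

Four phrases in two halves: the first half (mm. 14–23) ends with a half cadence, the second (measures 24–33) with a perfect authentic cadence — a large antecedent–consequent pair, i.e. a double period.
Phrase 3 begins with different material from phrase 1, making it contrasting.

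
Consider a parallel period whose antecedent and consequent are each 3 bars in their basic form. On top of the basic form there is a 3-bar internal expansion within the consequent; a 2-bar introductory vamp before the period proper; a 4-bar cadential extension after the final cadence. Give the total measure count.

Basic parallel period: 3 + 3 = 6 bars.
6 (basic form) + 3 (internal expansion) + 2 (introduction) + 4 (cadential extension) = 15.

15 measures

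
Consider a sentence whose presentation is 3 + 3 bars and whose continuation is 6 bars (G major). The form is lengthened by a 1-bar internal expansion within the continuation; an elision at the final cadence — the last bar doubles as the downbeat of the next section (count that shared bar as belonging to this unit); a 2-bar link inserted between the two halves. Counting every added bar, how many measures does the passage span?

Basic sentence: 3 + 3 + 6 = 12 bars.
12 (basic form) + 1 (internal expansion) + 2 (link) = 15.
The elision shares a bar with the next section but does not change this unit's count.

15 measures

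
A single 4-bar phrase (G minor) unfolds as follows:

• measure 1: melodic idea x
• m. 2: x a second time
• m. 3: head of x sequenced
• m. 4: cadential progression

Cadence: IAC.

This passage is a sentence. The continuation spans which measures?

After the presentation (mm. 1–2), the continuation covers the fragmentation through the cadence: mm. 3-4.

measures 3–4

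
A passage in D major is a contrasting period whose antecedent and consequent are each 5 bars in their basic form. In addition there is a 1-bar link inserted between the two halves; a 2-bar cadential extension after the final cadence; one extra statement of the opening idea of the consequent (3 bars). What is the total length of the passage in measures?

16 measures

Basic contrasting period: 5 + 5 = 10 bars.
10 (basic form) + 1 (link) + 2 (cadential extension) + 3 (extra statement) = 16.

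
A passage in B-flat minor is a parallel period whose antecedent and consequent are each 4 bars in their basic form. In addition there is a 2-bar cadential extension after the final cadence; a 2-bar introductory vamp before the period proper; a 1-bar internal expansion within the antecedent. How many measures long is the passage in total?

Basic parallel period: 4 + 4 = 8 bars.
8 (basic form) + 2 (cadential extension) + 2 (introduction) + 1 (internal expansion) = 13.

13 measures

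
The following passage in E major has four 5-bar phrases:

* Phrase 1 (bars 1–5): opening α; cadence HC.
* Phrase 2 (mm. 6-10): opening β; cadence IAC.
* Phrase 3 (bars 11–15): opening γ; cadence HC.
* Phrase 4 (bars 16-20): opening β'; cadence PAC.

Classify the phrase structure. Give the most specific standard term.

contrasting double period

Four phrases in two halves: the first half (mm. 1–10) ends with an imperfect authentic cadence, the second (measures 11–20) with a perfect authentic cadence — a large antecedent–consequent pair, i.e. a double period.
Phrase 3 begins with different material from phrase 1, making it contrasting.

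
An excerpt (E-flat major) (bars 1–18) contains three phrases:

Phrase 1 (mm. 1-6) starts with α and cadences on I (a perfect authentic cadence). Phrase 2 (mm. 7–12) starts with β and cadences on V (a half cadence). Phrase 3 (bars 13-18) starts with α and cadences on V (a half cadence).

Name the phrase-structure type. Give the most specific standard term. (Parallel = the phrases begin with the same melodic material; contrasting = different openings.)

phrase group

The final phrase closes with a half cadence, which is not stronger than the preceding half cadence; the 3 phrases lack an overall antecedent–consequent design and so form a phrase group.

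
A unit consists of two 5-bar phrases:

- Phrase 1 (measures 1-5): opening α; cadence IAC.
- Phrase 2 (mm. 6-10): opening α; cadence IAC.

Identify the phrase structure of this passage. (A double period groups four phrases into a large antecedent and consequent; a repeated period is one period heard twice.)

Both phrases have the same opening (α) and the same cadence (imperfect authentic cadence): the second is a restatement, not a consequent, so this is a repeated phrase rather than a period.

repeated phrase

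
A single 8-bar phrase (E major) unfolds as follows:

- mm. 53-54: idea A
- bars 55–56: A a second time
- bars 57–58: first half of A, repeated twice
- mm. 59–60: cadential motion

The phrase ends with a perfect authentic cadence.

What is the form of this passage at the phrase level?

sentence

Basic idea (mm. 53–54) + its repetition (bars 55–56) form the presentation; fragmentation and cadence (mm. 57–60) form the continuation — the 8-bar whole is a sentence.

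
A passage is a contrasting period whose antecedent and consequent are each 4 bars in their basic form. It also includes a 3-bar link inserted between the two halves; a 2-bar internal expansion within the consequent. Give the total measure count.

13 measures

Basic contrasting period: 4 + 4 = 8 bars.
8 (basic form) + 3 (link) + 2 (internal expansion) = 13.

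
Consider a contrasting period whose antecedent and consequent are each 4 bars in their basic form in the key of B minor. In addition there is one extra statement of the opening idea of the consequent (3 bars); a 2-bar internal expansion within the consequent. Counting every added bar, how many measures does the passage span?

13 measures

Basic contrasting period: 4 + 4 = 8 bars.
8 (basic form) + 3 (extra statement) + 2 (internal expansion) = 13.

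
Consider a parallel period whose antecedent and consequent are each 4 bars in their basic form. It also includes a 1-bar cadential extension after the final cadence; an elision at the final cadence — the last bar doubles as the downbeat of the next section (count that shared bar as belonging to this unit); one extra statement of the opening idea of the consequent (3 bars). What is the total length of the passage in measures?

12 measures

Basic parallel period: 4 + 4 = 8 bars.
8 (basic form) + 1 (cadential extension) + 3 (extra statement) = 12.
The elision shares a bar with the next section but does not change this unit's count.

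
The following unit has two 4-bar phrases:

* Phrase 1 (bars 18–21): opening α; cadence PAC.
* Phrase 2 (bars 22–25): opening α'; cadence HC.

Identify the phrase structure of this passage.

The second phrase closes with a half cadence, which is not stronger than the first phrase's perfect authentic cadence; without a weak→strong cadential pair there is no antecedent–consequent relationship, so this is a phrase group rather than a period.

phrase group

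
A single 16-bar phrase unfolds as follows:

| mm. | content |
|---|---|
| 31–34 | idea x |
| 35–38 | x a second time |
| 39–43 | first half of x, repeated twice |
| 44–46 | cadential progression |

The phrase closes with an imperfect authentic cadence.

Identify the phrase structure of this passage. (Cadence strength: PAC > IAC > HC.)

sentence

Basic idea (mm. 31–34) + its repetition (measures 35–38) form the presentation; fragmentation and cadence (measures 39-46) form the continuation — the 16-bar whole is a sentence.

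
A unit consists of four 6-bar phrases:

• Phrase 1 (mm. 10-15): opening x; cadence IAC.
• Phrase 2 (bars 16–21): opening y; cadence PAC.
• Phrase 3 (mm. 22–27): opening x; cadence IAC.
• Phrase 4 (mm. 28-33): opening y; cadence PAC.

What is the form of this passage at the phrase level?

repeated period

The cadence pattern IAC–PAC–IAC–PAC is weak–strong twice, and phrases 3–4 restate phrases 1–2: a period heard twice, not a double period (which would end weakly at phrase 2).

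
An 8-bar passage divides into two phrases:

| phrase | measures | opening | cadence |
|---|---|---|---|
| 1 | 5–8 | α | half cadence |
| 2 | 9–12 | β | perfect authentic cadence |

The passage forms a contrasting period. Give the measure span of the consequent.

The phrase ending with the weaker cadence (half cadence) is the antecedent; the one ending more conclusively (perfect authentic cadence) is the consequent. The consequent is measures 9–12.

measures 9–12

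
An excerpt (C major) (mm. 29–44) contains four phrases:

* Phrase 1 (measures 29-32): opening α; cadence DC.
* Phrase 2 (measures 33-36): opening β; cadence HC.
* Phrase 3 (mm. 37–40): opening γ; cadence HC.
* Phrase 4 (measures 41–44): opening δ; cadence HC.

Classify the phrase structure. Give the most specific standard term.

phrase group

Phrase 4 ends with a half cadence, no stronger than phrase 2's half cadence, so the four phrases do not form a double period; nor do phrases 3–4 duplicate 1–2, so it is not a repeated period. With no phrase reaching a conclusive cadence, the passage is a phrase group.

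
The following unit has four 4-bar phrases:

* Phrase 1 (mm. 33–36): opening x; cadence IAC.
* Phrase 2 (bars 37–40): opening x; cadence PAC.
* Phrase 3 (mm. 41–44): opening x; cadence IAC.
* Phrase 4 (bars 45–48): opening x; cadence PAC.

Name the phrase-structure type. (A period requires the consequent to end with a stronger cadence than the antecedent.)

The cadence pattern IAC–PAC–IAC–PAC is weak–strong twice, and phrases 3–4 restate phrases 1–2: a period heard twice, not a double period (which would end weakly at phrase 2).

repeated period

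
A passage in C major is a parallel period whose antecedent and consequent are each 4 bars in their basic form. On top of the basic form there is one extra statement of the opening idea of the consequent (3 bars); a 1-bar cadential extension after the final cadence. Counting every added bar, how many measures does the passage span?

Basic parallel period: 4 + 4 = 8 bars.
8 (basic form) + 3 (extra statement) + 1 (cadential extension) = 12.

12 measures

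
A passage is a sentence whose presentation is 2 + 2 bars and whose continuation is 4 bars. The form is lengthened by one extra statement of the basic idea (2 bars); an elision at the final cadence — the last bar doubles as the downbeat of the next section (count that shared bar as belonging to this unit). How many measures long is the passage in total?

Basic sentence: 2 + 2 + 4 = 8 bars.
8 (basic form) + 2 (extra statement) = 10.
The elision shares a bar with the next section but does not change this unit's count.

10 measures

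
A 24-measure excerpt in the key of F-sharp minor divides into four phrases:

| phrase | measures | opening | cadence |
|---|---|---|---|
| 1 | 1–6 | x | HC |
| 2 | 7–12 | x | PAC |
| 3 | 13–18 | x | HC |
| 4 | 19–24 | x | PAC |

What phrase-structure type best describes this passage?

The cadence pattern HC–PAC–HC–PAC is weak–strong twice, and phrases 3–4 restate phrases 1–2: a period heard twice, not a double period (which would end weakly at phrase 2).

repeated period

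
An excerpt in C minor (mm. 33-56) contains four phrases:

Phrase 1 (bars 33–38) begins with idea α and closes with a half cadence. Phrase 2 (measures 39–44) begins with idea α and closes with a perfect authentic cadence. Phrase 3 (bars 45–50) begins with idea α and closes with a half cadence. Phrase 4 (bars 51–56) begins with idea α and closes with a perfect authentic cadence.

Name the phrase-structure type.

The cadence pattern HC–PAC–HC–PAC is weak–strong twice, and phrases 3–4 restate phrases 1–2: a period heard twice, not a double period (which would end weakly at phrase 2).

repeated period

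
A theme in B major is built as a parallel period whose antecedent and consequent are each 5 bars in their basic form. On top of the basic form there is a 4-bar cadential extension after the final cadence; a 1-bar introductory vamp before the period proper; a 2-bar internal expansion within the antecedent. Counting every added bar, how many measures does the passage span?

Basic parallel period: 5 + 5 = 10 bars.
10 (basic form) + 4 (cadential extension) + 1 (introduction) + 2 (internal expansion) = 17.

17 measures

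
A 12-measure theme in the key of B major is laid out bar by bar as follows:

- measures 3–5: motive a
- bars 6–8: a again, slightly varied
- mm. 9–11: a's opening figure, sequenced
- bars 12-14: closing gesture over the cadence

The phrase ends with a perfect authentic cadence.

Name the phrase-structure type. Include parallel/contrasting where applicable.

Basic idea (measures 3–5) + its repetition (measures 6–8) form the presentation; fragmentation and cadence (mm. 9–14) form the continuation — the 12-bar whole is a sentence.

sentence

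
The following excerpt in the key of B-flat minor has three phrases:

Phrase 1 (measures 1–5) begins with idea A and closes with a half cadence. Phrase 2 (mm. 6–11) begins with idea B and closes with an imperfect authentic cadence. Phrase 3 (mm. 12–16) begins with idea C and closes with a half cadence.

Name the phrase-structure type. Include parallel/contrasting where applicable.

phrase group

The final phrase closes with a half cadence, which is not stronger than the preceding imperfect authentic cadence; the 3 phrases lack an overall antecedent–consequent design and so form a phrase group.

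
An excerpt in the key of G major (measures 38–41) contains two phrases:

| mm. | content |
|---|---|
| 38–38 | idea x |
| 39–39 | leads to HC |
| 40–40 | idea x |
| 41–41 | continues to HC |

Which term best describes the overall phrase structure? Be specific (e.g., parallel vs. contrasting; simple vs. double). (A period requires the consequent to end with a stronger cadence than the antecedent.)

repeated phrase

Both phrases have the same opening (x) and the same cadence (half cadence): the second is a restatement, not a consequent, so this is a repeated phrase rather than a period.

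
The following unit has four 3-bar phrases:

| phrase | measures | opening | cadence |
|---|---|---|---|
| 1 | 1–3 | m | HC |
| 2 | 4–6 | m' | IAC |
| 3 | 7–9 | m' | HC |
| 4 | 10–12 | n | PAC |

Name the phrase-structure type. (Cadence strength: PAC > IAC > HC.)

Four phrases in two halves: the first half (mm. 1–6) ends with an imperfect authentic cadence, the second (bars 7–12) with a perfect authentic cadence — a large antecedent–consequent pair, i.e. a double period.
Phrase 3 begins with the same material as phrase 1, making it parallel.

parallel double period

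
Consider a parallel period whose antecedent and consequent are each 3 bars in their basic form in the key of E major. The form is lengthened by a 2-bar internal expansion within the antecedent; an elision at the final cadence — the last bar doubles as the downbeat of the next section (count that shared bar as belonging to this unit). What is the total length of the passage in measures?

8 measures

Basic parallel period: 3 + 3 = 6 bars.
6 (basic form) + 2 (internal expansion) = 8.
The elision shares a bar with the next section but does not change this unit's count.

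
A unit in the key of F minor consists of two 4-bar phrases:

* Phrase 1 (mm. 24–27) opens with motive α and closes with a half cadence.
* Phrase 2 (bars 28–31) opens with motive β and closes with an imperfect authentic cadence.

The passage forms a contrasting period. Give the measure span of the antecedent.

The phrase ending with the weaker cadence (half cadence) is the antecedent; the one ending more conclusively (imperfect authentic cadence) is the consequent. The antecedent is measures 24–27.

measures 24–27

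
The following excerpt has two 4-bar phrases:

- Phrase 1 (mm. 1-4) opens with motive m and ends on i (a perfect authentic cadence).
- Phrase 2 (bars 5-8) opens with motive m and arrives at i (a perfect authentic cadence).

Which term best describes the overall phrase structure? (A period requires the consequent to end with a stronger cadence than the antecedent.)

repeated phrase

Both phrases have the same opening (m) and the same cadence (perfect authentic cadence): the second is a restatement, not a consequent, so this is a repeated phrase rather than a period.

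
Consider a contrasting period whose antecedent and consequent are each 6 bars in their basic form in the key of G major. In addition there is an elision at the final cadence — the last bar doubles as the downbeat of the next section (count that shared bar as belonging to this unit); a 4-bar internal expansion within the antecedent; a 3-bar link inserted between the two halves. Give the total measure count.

19 measures

Basic contrasting period: 6 + 6 = 12 bars.
12 (basic form) + 4 (internal expansion) + 3 (link) = 19.
The elision shares a bar with the next section but does not change this unit's count.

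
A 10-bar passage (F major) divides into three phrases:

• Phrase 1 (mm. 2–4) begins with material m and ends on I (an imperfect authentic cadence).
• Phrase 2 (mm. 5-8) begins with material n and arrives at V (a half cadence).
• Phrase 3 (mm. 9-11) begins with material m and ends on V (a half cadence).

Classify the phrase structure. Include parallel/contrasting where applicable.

phrase group

The final phrase closes with a half cadence, which is not stronger than the preceding half cadence; the 3 phrases lack an overall antecedent–consequent design and so form a phrase group.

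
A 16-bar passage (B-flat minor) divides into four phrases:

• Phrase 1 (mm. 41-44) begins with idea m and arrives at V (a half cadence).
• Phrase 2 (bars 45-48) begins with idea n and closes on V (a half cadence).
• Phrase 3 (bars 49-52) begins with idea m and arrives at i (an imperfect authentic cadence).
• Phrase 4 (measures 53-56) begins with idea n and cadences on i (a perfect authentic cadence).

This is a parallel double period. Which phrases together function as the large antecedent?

In a double period the first pair of phrases (ending half cadence) is the large antecedent and the second pair (ending perfect authentic cadence) is the large consequent; the antecedent is phrases 1 and 2.

phrases 1 and 2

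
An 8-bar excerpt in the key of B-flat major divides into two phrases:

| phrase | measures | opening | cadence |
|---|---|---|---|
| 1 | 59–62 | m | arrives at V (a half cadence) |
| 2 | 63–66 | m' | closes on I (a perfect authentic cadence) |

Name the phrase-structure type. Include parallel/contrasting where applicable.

parallel period

Phrase 1 ends with a half cadence (weaker) and phrase 2 with a perfect authentic cadence (stronger): antecedent + consequent = a period.
The two phrases open with the same material (m / m'), so the period is parallel.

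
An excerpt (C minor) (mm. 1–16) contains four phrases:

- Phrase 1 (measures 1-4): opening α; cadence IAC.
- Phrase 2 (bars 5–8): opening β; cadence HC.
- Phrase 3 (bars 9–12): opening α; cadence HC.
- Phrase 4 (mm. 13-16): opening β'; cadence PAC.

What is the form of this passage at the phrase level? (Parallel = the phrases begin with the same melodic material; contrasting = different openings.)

Four phrases in two halves: the first half (mm. 1-8) ends with a half cadence, the second (mm. 9–16) with a perfect authentic cadence — a large antecedent–consequent pair, i.e. a double period.
Phrase 3 begins with the same material as phrase 1, making it parallel.

parallel double period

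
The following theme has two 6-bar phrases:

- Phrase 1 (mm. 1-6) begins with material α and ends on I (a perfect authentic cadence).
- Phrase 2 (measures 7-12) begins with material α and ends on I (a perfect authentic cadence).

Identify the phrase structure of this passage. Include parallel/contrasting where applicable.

Both phrases have the same opening (α) and the same cadence (perfect authentic cadence): the second is a restatement, not a consequent, so this is a repeated phrase rather than a period.

repeated phrase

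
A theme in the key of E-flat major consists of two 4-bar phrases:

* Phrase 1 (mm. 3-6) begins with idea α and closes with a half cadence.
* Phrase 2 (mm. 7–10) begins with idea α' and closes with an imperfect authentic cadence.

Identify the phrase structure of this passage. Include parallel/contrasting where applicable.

parallel period

Phrase 1 ends with a half cadence (weaker) and phrase 2 with an imperfect authentic cadence (stronger): antecedent + consequent = a period.
The two phrases open with the same material (α / α'), so the period is parallel.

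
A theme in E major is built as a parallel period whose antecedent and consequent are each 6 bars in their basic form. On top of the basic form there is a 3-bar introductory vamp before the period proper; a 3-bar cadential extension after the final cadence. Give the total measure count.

Basic parallel period: 6 + 6 = 12 bars.
12 (basic form) + 3 (introduction) + 3 (cadential extension) = 18.

18 measures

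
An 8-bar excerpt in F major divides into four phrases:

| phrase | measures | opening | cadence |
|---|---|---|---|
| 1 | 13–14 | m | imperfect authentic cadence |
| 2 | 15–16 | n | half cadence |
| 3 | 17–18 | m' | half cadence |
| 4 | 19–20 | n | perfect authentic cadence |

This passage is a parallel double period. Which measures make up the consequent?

In a double period the four phrases pair into a large antecedent (phrases 1–2, ending half cadence) and a large consequent (phrases 3–4, ending perfect authentic cadence). The consequent spans mm. 17-20.

measures 17–20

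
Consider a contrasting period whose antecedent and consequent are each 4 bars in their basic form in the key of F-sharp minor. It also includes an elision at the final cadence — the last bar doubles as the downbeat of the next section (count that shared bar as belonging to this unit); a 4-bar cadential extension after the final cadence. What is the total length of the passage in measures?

Basic contrasting period: 4 + 4 = 8 bars.
8 (basic form) + 4 (cadential extension) = 12.
The elision shares a bar with the next section but does not change this unit's count.

12 measures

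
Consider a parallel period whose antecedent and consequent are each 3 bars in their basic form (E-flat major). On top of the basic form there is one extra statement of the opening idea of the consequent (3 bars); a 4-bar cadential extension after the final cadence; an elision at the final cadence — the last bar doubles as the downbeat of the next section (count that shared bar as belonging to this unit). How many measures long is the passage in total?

Basic parallel period: 3 + 3 = 6 bars.
6 (basic form) + 3 (extra statement) + 4 (cadential extension) = 13.
The elision shares a bar with the next section but does not change this unit's count.

13 measures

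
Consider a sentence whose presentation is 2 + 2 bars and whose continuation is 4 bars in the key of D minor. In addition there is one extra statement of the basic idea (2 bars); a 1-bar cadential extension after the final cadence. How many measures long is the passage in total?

11 measures

Basic sentence: 2 + 2 + 4 = 8 bars.
8 (basic form) + 2 (extra statement) + 1 (cadential extension) = 11.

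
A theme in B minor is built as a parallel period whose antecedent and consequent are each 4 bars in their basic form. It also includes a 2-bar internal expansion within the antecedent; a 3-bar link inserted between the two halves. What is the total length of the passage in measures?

Basic parallel period: 4 + 4 = 8 bars.
8 (basic form) + 2 (internal expansion) + 3 (link) = 13.

13 measures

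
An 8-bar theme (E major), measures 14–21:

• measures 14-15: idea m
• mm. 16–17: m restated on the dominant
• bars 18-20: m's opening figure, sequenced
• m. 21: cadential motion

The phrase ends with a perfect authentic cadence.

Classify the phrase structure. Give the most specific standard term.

sentence

Basic idea (measures 14-15) + its repetition (mm. 16–17) form the presentation; fragmentation and cadence (bars 18-21) form the continuation — the 8-bar whole is a sentence.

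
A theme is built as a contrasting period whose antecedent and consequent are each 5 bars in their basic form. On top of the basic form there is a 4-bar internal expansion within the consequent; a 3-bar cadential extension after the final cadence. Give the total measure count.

Basic contrasting period: 5 + 5 = 10 bars.
10 (basic form) + 4 (internal expansion) + 3 (cadential extension) = 17.

17 measures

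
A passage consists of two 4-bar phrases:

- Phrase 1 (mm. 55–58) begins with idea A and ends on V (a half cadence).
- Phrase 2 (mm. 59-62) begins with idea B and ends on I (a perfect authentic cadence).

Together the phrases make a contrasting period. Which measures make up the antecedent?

measures 55–58

The phrase ending with the weaker cadence (half cadence) is the antecedent; the one ending more conclusively (perfect authentic cadence) is the consequent. The antecedent is measures 55–58.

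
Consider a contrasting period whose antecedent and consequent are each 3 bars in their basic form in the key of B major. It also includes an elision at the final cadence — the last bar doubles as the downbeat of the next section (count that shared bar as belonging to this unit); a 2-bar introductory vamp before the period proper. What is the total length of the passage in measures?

Basic contrasting period: 3 + 3 = 6 bars.
6 (basic form) + 2 (introduction) = 8.
The elision shares a bar with the next section but does not change this unit's count.

8 measures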